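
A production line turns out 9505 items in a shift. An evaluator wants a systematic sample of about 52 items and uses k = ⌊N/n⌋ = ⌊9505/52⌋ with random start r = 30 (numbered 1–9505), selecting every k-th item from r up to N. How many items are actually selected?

k = ⌊9505/52⌋ = 182
Achieved size = ⌊(9505 − 30)/182⌋ + 1 = ⌊9475/182⌋ + 1 = 52 + 1 = 53
(last selection: 30 + 52×182 = 9494 ≤ 9505; next would be 9676 > 9505)

53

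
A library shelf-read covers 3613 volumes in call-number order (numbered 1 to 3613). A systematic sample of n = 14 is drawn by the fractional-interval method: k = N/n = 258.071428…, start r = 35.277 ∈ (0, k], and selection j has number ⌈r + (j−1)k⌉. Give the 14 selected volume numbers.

36, 294, 552, 810, 1068, 1326, 1584, 1842, 2100, 2358, 2616, 2875, 3133, 3391

j=1: r + 0k = 35.277 → ⌈·⌉ = 36
j=2: r + 1k = 293.348428… → ⌈·⌉ = 294
j=3: r + 2k = 551.419857… → ⌈·⌉ = 552
j=4: r + 3k = 809.491285… → ⌈·⌉ = 810
j=5: r + 4k = 1067.562714… → ⌈·⌉ = 1068
j=6: r + 5k = 1325.634142… → ⌈·⌉ = 1326
j=7: r + 6k = 1583.705571… → ⌈·⌉ = 1584
j=8: r + 7k = 1841.777 → ⌈·⌉ = 1842
j=9: r + 8k = 2099.848428… → ⌈·⌉ = 2100
j=10: r + 9k = 2357.919857… → ⌈·⌉ = 2358
j=11: r + 10k = 2615.991285… → ⌈·⌉ = 2616
j=12: r + 11k = 2874.062714… → ⌈·⌉ = 2875
j=13: r + 12k = 3132.134142… → ⌈·⌉ = 3133
j=14: r + 13k = 3390.205571… → ⌈·⌉ = 3391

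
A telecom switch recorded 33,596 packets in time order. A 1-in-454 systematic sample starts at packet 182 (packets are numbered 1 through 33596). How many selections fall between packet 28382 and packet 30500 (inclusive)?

4

k = 454
First selection ≥ 28382: 182 + ⌈(28382−182)/454⌉·454 = 182 + 63×454 = 28784
Last selection ≤ 30500: 182 + ⌊(30500−182)/454⌋·454 = 182 + 66×454 = 30146
Count = 66 − 63 + 1 = 4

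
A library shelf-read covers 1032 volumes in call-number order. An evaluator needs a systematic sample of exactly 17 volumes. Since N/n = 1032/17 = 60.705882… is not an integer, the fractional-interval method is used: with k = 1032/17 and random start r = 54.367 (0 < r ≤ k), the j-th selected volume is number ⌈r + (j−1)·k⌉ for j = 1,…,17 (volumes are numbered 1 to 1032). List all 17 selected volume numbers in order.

55, 116, 176, 237, 298, 358, 419, 480, 541, 601, 662, 723, 783, 844, 905, 965, 1026

j=1: r + 0k = 54.367 → ⌈·⌉ = 55
j=2: r + 1k = 115.072882… → ⌈·⌉ = 116
j=3: r + 2k = 175.778764… → ⌈·⌉ = 176
j=4: r + 3k = 236.484647… → ⌈·⌉ = 237
j=5: r + 4k = 297.190529… → ⌈·⌉ = 298
j=6: r + 5k = 357.896411… → ⌈·⌉ = 358
j=7: r + 6k = 418.602294… → ⌈·⌉ = 419
j=8: r + 7k = 479.308176… → ⌈·⌉ = 480
j=9: r + 8k = 540.014058… → ⌈·⌉ = 541
j=10: r + 9k = 600.719941… → ⌈·⌉ = 601
j=11: r + 10k = 661.425823… → ⌈·⌉ = 662
j=12: r + 11k = 722.131705… → ⌈·⌉ = 723
j=13: r + 12k = 782.837588… → ⌈·⌉ = 783
j=14: r + 13k = 843.543470… → ⌈·⌉ = 844
j=15: r + 14k = 904.249352… → ⌈·⌉ = 905
j=16: r + 15k = 964.955235… → ⌈·⌉ = 965
j=17: r + 16k = 1025.661117… → ⌈·⌉ = 1026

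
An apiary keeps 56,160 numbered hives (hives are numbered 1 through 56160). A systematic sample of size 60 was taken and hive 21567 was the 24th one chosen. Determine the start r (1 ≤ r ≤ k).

k = 56160/60 = 936
r = 21567 − (24−1)×936 = 21567 − 21528 = 39

39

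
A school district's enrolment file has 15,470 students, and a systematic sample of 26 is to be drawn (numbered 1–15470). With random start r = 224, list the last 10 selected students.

9744, 10339, 10934, 11529, 12124, 12719, 13314, 13909, 14504, 15099

k = N/n = 15470/26 = 595
17th selection = 224 + 16×595 = 9744
18th: 9744 + 595 = 10339
19th: 10339 + 595 = 10934
20th: 10934 + 595 = 11529
21st: 11529 + 595 = 12124
22nd: 12124 + 595 = 12719
23rd: 12719 + 595 = 13314
24th: 13314 + 595 = 13909
25th: 13909 + 595 = 14504
26th: 14504 + 595 = 15099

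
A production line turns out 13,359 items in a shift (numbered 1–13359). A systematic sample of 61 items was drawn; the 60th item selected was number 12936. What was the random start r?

15

k = 13359/61 = 219
r = 12936 − (60−1)×219 = 12936 − 12921 = 15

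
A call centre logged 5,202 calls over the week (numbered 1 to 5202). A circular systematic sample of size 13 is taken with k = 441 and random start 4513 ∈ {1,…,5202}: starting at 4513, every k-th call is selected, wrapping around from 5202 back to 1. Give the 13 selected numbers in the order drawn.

Selection 1: 4513
Selection 2: 4513 + 441 = 4954
Selection 3: 4954 + 441 = 5395 → 5395 − 5202 = 193
Selection 4: 193 + 441 = 634
Selection 5: 634 + 441 = 1075
Selection 6: 1075 + 441 = 1516
Selection 7: 1516 + 441 = 1957
Selection 8: 1957 + 441 = 2398
Selection 9: 2398 + 441 = 2839
Selection 10: 2839 + 441 = 3280
Selection 11: 3280 + 441 = 3721
Selection 12: 3721 + 441 = 4162
Selection 13: 4162 + 441 = 4603

4513, 4954, 193, 634, 1075, 1516, 1957, 2398, 2839, 3280, 3721, 4162, 4603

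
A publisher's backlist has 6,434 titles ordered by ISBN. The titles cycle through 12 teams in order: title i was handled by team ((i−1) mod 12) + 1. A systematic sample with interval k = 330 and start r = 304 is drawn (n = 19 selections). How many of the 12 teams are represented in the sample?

Consecutive selections differ by k = 330, so their team numbers differ by 330 mod 12 = 6.
gcd(330, 12) = 6, so the sample visits 12/6 = 2 distinct residues mod 12.
Start 304 is team 4; the teams hit are 4, 10.

2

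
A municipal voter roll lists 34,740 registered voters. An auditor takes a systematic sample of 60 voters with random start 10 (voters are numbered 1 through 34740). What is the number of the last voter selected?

34171

k = 34740/60 = 579
60th selection = r + (60−1)·k = 10 + 59×579 = 10 + 34161 = 34171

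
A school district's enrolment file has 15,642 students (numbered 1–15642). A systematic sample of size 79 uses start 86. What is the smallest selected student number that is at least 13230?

13352

k = 15642/79 = 198
Steps past start: ⌈(13230 − 86)/198⌉ = ⌈13144/198⌉ = 67
Selected student: 86 + 67×198 = 13352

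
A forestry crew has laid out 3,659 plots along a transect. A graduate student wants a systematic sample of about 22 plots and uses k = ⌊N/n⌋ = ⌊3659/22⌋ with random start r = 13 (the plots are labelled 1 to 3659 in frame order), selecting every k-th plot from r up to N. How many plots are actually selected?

k = ⌊3659/22⌋ = 166
Achieved size = ⌊(3659 − 13)/166⌋ + 1 = ⌊3646/166⌋ + 1 = 21 + 1 = 22
(last selection: 13 + 21×166 = 3499 ≤ 3659; next would be 3665 > 3659)

22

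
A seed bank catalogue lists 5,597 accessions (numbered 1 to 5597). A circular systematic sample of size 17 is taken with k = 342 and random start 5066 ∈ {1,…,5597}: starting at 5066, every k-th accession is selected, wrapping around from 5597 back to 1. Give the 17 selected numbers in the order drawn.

Selection 1: 5066
Selection 2: 5066 + 342 = 5408
Selection 3: 5408 + 342 = 5750 → 5750 − 5597 = 153
Selection 4: 153 + 342 = 495
Selection 5: 495 + 342 = 837
Selection 6: 837 + 342 = 1179
Selection 7: 1179 + 342 = 1521
Selection 8: 1521 + 342 = 1863
Selection 9: 1863 + 342 = 2205
Selection 10: 2205 + 342 = 2547
Selection 11: 2547 + 342 = 2889
Selection 12: 2889 + 342 = 3231
Selection 13: 3231 + 342 = 3573
Selection 14: 3573 + 342 = 3915
Selection 15: 3915 + 342 = 4257
Selection 16: 4257 + 342 = 4599
Selection 17: 4599 + 342 = 4941

5066, 5408, 153, 495, 837, 1179, 1521, 1863, 2205, 2547, 2889, 3231, 3573, 3915, 4257, 4599, 4941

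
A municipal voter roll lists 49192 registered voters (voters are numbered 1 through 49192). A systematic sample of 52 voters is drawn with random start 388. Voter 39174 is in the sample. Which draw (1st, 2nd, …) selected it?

k = 49192/52 = 946
position = (39174 − 388)/946 + 1 = 38786/946 + 1 = 41 + 1 = 42

42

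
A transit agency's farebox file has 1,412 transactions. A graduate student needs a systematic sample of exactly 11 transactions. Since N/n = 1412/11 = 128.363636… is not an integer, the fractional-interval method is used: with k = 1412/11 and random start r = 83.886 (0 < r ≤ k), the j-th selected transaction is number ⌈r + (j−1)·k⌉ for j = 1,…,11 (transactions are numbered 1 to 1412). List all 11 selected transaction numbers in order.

j=1: r + 0k = 83.886 → ⌈·⌉ = 84
j=2: r + 1k = 212.249636… → ⌈·⌉ = 213
j=3: r + 2k = 340.613272… → ⌈·⌉ = 341
j=4: r + 3k = 468.976909… → ⌈·⌉ = 469
j=5: r + 4k = 597.340545… → ⌈·⌉ = 598
j=6: r + 5k = 725.704181… → ⌈·⌉ = 726
j=7: r + 6k = 854.067818… → ⌈·⌉ = 855
j=8: r + 7k = 982.431454… → ⌈·⌉ = 983
j=9: r + 8k = 1110.795090… → ⌈·⌉ = 1111
j=10: r + 9k = 1239.158727… → ⌈·⌉ = 1240
j=11: r + 10k = 1367.522363… → ⌈·⌉ = 1368

84, 213, 341, 469, 598, 726, 855, 983, 1111, 1240, 1368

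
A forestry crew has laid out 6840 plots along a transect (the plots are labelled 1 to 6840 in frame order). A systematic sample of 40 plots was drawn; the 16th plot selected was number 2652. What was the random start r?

87

k = 6840/40 = 171
r = 2652 − (16−1)×171 = 2652 − 2565 = 87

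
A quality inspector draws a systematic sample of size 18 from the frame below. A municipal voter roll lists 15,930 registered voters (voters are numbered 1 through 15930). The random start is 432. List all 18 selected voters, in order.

432, 1317, 2202, 3087, 3972, 4857, 5742, 6627, 7512, 8397, 9282, 10167, 11052, 11937, 12822, 13707, 14592, 15477

k = N/n = 15930/18 = 885
voter 1: 432
voter 2: 432 + 885 = 1317
voter 3: 1317 + 885 = 2202
voter 4: 2202 + 885 = 3087
voter 5: 3087 + 885 = 3972
voter 6: 3972 + 885 = 4857
voter 7: 4857 + 885 = 5742
voter 8: 5742 + 885 = 6627
voter 9: 6627 + 885 = 7512
voter 10: 7512 + 885 = 8397
voter 11: 8397 + 885 = 9282
voter 12: 9282 + 885 = 10167
voter 13: 10167 + 885 = 11052
voter 14: 11052 + 885 = 11937
voter 15: 11937 + 885 = 12822
voter 16: 12822 + 885 = 13707
voter 17: 13707 + 885 = 14592
voter 18: 14592 + 885 = 15477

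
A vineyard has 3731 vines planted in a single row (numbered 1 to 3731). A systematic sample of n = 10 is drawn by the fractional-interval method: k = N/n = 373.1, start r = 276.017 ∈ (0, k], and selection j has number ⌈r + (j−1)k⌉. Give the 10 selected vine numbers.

j=1: r + 0k = 276.017 → ⌈·⌉ = 277
j=2: r + 1k = 649.117 → ⌈·⌉ = 650
j=3: r + 2k = 1022.217 → ⌈·⌉ = 1023
j=4: r + 3k = 1395.317 → ⌈·⌉ = 1396
j=5: r + 4k = 1768.417 → ⌈·⌉ = 1769
j=6: r + 5k = 2141.517 → ⌈·⌉ = 2142
j=7: r + 6k = 2514.617 → ⌈·⌉ = 2515
j=8: r + 7k = 2887.717 → ⌈·⌉ = 2888
j=9: r + 8k = 3260.817 → ⌈·⌉ = 3261
j=10: r + 9k = 3633.917 → ⌈·⌉ = 3634

277, 650, 1023, 1396, 1769, 2142, 2515, 2888, 3261, 3634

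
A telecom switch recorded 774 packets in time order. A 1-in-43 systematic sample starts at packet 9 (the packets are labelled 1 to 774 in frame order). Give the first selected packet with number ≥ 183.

224

k = 43
Steps past start: ⌈(183 − 9)/43⌉ = ⌈174/43⌉ = 5
Selected packet: 9 + 5×43 = 224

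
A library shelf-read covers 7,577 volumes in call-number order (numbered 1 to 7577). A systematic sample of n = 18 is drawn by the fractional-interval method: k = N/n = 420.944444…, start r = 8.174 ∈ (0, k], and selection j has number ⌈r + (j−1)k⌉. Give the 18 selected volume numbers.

9, 430, 851, 1272, 1692, 2113, 2534, 2955, 3376, 3797, 4218, 4639, 5060, 5481, 5902, 6323, 6744, 7165

j=1: r + 0k = 8.174 → ⌈·⌉ = 9
j=2: r + 1k = 429.118444… → ⌈·⌉ = 430
j=3: r + 2k = 850.062888… → ⌈·⌉ = 851
j=4: r + 3k = 1271.007333… → ⌈·⌉ = 1272
j=5: r + 4k = 1691.951777… → ⌈·⌉ = 1692
j=6: r + 5k = 2112.896222… → ⌈·⌉ = 2113
j=7: r + 6k = 2533.840666… → ⌈·⌉ = 2534
j=8: r + 7k = 2954.785111… → ⌈·⌉ = 2955
j=9: r + 8k = 3375.729555… → ⌈·⌉ = 3376
j=10: r + 9k = 3796.674 → ⌈·⌉ = 3797
j=11: r + 10k = 4217.618444… → ⌈·⌉ = 4218
j=12: r + 11k = 4638.562888… → ⌈·⌉ = 4639
j=13: r + 12k = 5059.507333… → ⌈·⌉ = 5060
j=14: r + 13k = 5480.451777… → ⌈·⌉ = 5481
j=15: r + 14k = 5901.396222… → ⌈·⌉ = 5902
j=16: r + 15k = 6322.340666… → ⌈·⌉ = 6323
j=17: r + 16k = 6743.285111… → ⌈·⌉ = 6744
j=18: r + 17k = 7164.229555… → ⌈·⌉ = 7165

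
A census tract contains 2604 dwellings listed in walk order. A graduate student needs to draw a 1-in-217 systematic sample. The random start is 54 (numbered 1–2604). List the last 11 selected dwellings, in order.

2nd selection = 54 + 1×217 = 271
3rd: 271 + 217 = 488
4th: 488 + 217 = 705
5th: 705 + 217 = 922
6th: 922 + 217 = 1139
7th: 1139 + 217 = 1356
8th: 1356 + 217 = 1573
9th: 1573 + 217 = 1790
10th: 1790 + 217 = 2007
11th: 2007 + 217 = 2224
12th: 2224 + 217 = 2441

271, 488, 705, 922, 1139, 1356, 1573, 1790, 2007, 2224, 2441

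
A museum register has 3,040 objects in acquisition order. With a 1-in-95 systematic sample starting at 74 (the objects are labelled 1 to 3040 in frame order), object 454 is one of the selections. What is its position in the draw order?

5

k = 95
position = (454 − 74)/95 + 1 = 380/95 + 1 = 4 + 1 = 5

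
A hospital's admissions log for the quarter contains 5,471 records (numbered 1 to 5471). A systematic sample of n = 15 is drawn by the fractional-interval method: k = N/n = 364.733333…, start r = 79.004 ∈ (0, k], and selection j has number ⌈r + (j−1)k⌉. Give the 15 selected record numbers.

j=1: r + 0k = 79.004 → ⌈·⌉ = 80
j=2: r + 1k = 443.737333… → ⌈·⌉ = 444
j=3: r + 2k = 808.470666… → ⌈·⌉ = 809
j=4: r + 3k = 1173.204 → ⌈·⌉ = 1174
j=5: r + 4k = 1537.937333… → ⌈·⌉ = 1538
j=6: r + 5k = 1902.670666… → ⌈·⌉ = 1903
j=7: r + 6k = 2267.404 → ⌈·⌉ = 2268
j=8: r + 7k = 2632.137333… → ⌈·⌉ = 2633
j=9: r + 8k = 2996.870666… → ⌈·⌉ = 2997
j=10: r + 9k = 3361.604 → ⌈·⌉ = 3362
j=11: r + 10k = 3726.337333… → ⌈·⌉ = 3727
j=12: r + 11k = 4091.070666… → ⌈·⌉ = 4092
j=13: r + 12k = 4455.804 → ⌈·⌉ = 4456
j=14: r + 13k = 4820.537333… → ⌈·⌉ = 4821
j=15: r + 14k = 5185.270666… → ⌈·⌉ = 5186

80, 444, 809, 1174, 1538, 1903, 2268, 2633, 2997, 3362, 3727, 4092, 4456, 4821, 5186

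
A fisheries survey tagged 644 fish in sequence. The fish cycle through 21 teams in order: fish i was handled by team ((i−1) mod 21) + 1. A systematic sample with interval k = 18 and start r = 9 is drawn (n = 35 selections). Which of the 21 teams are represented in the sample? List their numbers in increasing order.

Consecutive selections differ by k = 18, so their team numbers differ by 18 mod 21 = 18.
gcd(18, 21) = 3, so the sample visits 21/3 = 7 distinct residues mod 21.
Start 9 is team 9; the teams hit are 3, 6, 9, 12, 15, 18, 21.

3, 6, 9, 12, 15, 18, 21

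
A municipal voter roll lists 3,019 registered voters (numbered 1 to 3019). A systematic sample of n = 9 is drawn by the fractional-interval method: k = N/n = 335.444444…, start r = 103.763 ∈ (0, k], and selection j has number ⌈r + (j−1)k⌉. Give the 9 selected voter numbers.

104, 440, 775, 1111, 1446, 1781, 2117, 2452, 2788

j=1: r + 0k = 103.763 → ⌈·⌉ = 104
j=2: r + 1k = 439.207444… → ⌈·⌉ = 440
j=3: r + 2k = 774.651888… → ⌈·⌉ = 775
j=4: r + 3k = 1110.096333… → ⌈·⌉ = 1111
j=5: r + 4k = 1445.540777… → ⌈·⌉ = 1446
j=6: r + 5k = 1780.985222… → ⌈·⌉ = 1781
j=7: r + 6k = 2116.429666… → ⌈·⌉ = 2117
j=8: r + 7k = 2451.874111… → ⌈·⌉ = 2452
j=9: r + 8k = 2787.318555… → ⌈·⌉ = 2788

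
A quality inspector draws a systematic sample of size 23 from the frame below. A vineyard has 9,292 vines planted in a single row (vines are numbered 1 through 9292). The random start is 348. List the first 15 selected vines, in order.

k = N/n = 9292/23 = 404
vine 1: 348
vine 2: 348 + 404 = 752
vine 3: 752 + 404 = 1156
vine 4: 1156 + 404 = 1560
vine 5: 1560 + 404 = 1964
vine 6: 1964 + 404 = 2368
vine 7: 2368 + 404 = 2772
vine 8: 2772 + 404 = 3176
vine 9: 3176 + 404 = 3580
vine 10: 3580 + 404 = 3984
vine 11: 3984 + 404 = 4388
vine 12: 4388 + 404 = 4792
vine 13: 4792 + 404 = 5196
vine 14: 5196 + 404 = 5600
vine 15: 5600 + 404 = 6004

348, 752, 1156, 1560, 1964, 2368, 2772, 3176, 3580, 3984, 4388, 4792, 5196, 5600, 6004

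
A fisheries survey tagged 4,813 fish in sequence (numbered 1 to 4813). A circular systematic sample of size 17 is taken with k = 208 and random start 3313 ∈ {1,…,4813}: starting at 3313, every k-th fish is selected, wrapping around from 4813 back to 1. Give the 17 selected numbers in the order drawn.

3313, 3521, 3729, 3937, 4145, 4353, 4561, 4769, 164, 372, 580, 788, 996, 1204, 1412, 1620, 1828

Selection 1: 3313
Selection 2: 3313 + 208 = 3521
Selection 3: 3521 + 208 = 3729
Selection 4: 3729 + 208 = 3937
Selection 5: 3937 + 208 = 4145
Selection 6: 4145 + 208 = 4353
Selection 7: 4353 + 208 = 4561
Selection 8: 4561 + 208 = 4769
Selection 9: 4769 + 208 = 4977 → 4977 − 4813 = 164
Selection 10: 164 + 208 = 372
Selection 11: 372 + 208 = 580
Selection 12: 580 + 208 = 788
Selection 13: 788 + 208 = 996
Selection 14: 996 + 208 = 1204
Selection 15: 1204 + 208 = 1412
Selection 16: 1412 + 208 = 1620
Selection 17: 1620 + 208 = 1828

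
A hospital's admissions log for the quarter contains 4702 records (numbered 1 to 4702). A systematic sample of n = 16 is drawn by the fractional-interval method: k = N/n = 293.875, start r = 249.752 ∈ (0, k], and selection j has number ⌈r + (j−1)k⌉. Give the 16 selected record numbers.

250, 544, 838, 1132, 1426, 1720, 2014, 2307, 2601, 2895, 3189, 3483, 3777, 4071, 4365, 4658

j=1: r + 0k = 249.752 → ⌈·⌉ = 250
j=2: r + 1k = 543.627 → ⌈·⌉ = 544
j=3: r + 2k = 837.502 → ⌈·⌉ = 838
j=4: r + 3k = 1131.377 → ⌈·⌉ = 1132
j=5: r + 4k = 1425.252 → ⌈·⌉ = 1426
j=6: r + 5k = 1719.127 → ⌈·⌉ = 1720
j=7: r + 6k = 2013.002 → ⌈·⌉ = 2014
j=8: r + 7k = 2306.877 → ⌈·⌉ = 2307
j=9: r + 8k = 2600.752 → ⌈·⌉ = 2601
j=10: r + 9k = 2894.627 → ⌈·⌉ = 2895
j=11: r + 10k = 3188.502 → ⌈·⌉ = 3189
j=12: r + 11k = 3482.377 → ⌈·⌉ = 3483
j=13: r + 12k = 3776.252 → ⌈·⌉ = 3777
j=14: r + 13k = 4070.127 → ⌈·⌉ = 4071
j=15: r + 14k = 4364.002 → ⌈·⌉ = 4365
j=16: r + 15k = 4657.877 → ⌈·⌉ = 4658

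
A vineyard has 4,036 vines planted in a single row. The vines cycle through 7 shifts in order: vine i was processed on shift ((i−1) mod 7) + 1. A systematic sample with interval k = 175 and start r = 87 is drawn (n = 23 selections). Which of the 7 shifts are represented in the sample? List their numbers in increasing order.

Consecutive selections differ by k = 175, so their shift numbers differ by 175 mod 7 = 0.
gcd(175, 7) = 7, so the sample visits 7/7 = 1 distinct residues mod 7.
Start 87 is shift 3; the shifts hit are 3.

3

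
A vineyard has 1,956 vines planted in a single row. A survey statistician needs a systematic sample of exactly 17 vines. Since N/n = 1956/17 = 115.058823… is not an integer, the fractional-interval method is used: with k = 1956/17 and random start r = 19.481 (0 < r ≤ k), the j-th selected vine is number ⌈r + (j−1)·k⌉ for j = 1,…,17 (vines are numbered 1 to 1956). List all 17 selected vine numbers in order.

j=1: r + 0k = 19.481 → ⌈·⌉ = 20
j=2: r + 1k = 134.539823… → ⌈·⌉ = 135
j=3: r + 2k = 249.598647… → ⌈·⌉ = 250
j=4: r + 3k = 364.657470… → ⌈·⌉ = 365
j=5: r + 4k = 479.716294… → ⌈·⌉ = 480
j=6: r + 5k = 594.775117… → ⌈·⌉ = 595
j=7: r + 6k = 709.833941… → ⌈·⌉ = 710
j=8: r + 7k = 824.892764… → ⌈·⌉ = 825
j=9: r + 8k = 939.951588… → ⌈·⌉ = 940
j=10: r + 9k = 1055.010411… → ⌈·⌉ = 1056
j=11: r + 10k = 1170.069235… → ⌈·⌉ = 1171
j=12: r + 11k = 1285.128058… → ⌈·⌉ = 1286
j=13: r + 12k = 1400.186882… → ⌈·⌉ = 1401
j=14: r + 13k = 1515.245705… → ⌈·⌉ = 1516
j=15: r + 14k = 1630.304529… → ⌈·⌉ = 1631
j=16: r + 15k = 1745.363352… → ⌈·⌉ = 1746
j=17: r + 16k = 1860.422176… → ⌈·⌉ = 1861

20, 135, 250, 365, 480, 595, 710, 825, 940, 1056, 1171, 1286, 1401, 1516, 1631, 1746, 1861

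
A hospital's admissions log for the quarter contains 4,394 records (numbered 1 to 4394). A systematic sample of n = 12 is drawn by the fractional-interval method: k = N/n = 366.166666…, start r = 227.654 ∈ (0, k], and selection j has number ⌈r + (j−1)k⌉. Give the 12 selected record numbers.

j=1: r + 0k = 227.654 → ⌈·⌉ = 228
j=2: r + 1k = 593.820666… → ⌈·⌉ = 594
j=3: r + 2k = 959.987333… → ⌈·⌉ = 960
j=4: r + 3k = 1326.154 → ⌈·⌉ = 1327
j=5: r + 4k = 1692.320666… → ⌈·⌉ = 1693
j=6: r + 5k = 2058.487333… → ⌈·⌉ = 2059
j=7: r + 6k = 2424.654 → ⌈·⌉ = 2425
j=8: r + 7k = 2790.820666… → ⌈·⌉ = 2791
j=9: r + 8k = 3156.987333… → ⌈·⌉ = 3157
j=10: r + 9k = 3523.154 → ⌈·⌉ = 3524
j=11: r + 10k = 3889.320666… → ⌈·⌉ = 3890
j=12: r + 11k = 4255.487333… → ⌈·⌉ = 4256

228, 594, 960, 1327, 1693, 2059, 2425, 2791, 3157, 3524, 3890, 4256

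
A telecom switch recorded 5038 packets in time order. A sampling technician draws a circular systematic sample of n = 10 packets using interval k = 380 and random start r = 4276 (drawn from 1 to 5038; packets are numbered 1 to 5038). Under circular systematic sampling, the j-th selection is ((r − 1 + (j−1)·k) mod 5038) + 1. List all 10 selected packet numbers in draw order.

Selection 1: 4276
Selection 2: 4276 + 380 = 4656
Selection 3: 4656 + 380 = 5036
Selection 4: 5036 + 380 = 5416 → 5416 − 5038 = 378
Selection 5: 378 + 380 = 758
Selection 6: 758 + 380 = 1138
Selection 7: 1138 + 380 = 1518
Selection 8: 1518 + 380 = 1898
Selection 9: 1898 + 380 = 2278
Selection 10: 2278 + 380 = 2658

4276, 4656, 5036, 378, 758, 1138, 1518, 1898, 2278, 2658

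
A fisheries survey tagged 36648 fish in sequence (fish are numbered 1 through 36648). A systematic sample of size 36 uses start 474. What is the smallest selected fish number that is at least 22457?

22870

k = 36648/36 = 1018
Steps past start: ⌈(22457 − 474)/1018⌉ = ⌈21983/1018⌉ = 22
Selected fish: 474 + 22×1018 = 22870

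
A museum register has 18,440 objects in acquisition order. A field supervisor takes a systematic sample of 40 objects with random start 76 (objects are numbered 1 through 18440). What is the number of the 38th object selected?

17133

k = 18440/40 = 461
38th selection = r + (38−1)·k = 76 + 37×461 = 76 + 17057 = 17133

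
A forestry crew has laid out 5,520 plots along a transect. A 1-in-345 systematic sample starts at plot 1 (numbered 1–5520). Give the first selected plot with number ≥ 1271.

k = 345
Steps past start: ⌈(1271 − 1)/345⌉ = ⌈1270/345⌉ = 4
Selected plot: 1 + 4×345 = 1381

1381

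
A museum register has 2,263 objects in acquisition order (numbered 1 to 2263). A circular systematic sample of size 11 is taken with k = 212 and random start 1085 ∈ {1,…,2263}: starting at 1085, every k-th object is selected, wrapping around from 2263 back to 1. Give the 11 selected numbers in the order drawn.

1085, 1297, 1509, 1721, 1933, 2145, 94, 306, 518, 730, 942

Selection 1: 1085
Selection 2: 1085 + 212 = 1297
Selection 3: 1297 + 212 = 1509
Selection 4: 1509 + 212 = 1721
Selection 5: 1721 + 212 = 1933
Selection 6: 1933 + 212 = 2145
Selection 7: 2145 + 212 = 2357 → 2357 − 2263 = 94
Selection 8: 94 + 212 = 306
Selection 9: 306 + 212 = 518
Selection 10: 518 + 212 = 730
Selection 11: 730 + 212 = 942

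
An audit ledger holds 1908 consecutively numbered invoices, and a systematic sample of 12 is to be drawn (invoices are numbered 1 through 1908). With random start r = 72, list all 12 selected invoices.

72, 231, 390, 549, 708, 867, 1026, 1185, 1344, 1503, 1662, 1821

k = N/n = 1908/12 = 159
invoice 1: 72
invoice 2: 72 + 159 = 231
invoice 3: 231 + 159 = 390
invoice 4: 390 + 159 = 549
invoice 5: 549 + 159 = 708
invoice 6: 708 + 159 = 867
invoice 7: 867 + 159 = 1026
invoice 8: 1026 + 159 = 1185
invoice 9: 1185 + 159 = 1344
invoice 10: 1344 + 159 = 1503
invoice 11: 1503 + 159 = 1662
invoice 12: 1662 + 159 = 1821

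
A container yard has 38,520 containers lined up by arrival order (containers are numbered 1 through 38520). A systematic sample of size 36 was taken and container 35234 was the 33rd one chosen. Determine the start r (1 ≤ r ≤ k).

994

k = 38520/36 = 1070
r = 35234 − (33−1)×1070 = 35234 − 34240 = 994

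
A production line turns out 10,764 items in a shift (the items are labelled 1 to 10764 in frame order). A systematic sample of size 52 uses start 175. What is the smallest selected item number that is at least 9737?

9904

k = 10764/52 = 207
Steps past start: ⌈(9737 − 175)/207⌉ = ⌈9562/207⌉ = 47
Selected item: 175 + 47×207 = 9904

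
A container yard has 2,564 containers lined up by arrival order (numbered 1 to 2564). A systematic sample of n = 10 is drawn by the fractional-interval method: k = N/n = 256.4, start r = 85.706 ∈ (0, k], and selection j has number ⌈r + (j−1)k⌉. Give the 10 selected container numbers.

j=1: r + 0k = 85.706 → ⌈·⌉ = 86
j=2: r + 1k = 342.106 → ⌈·⌉ = 343
j=3: r + 2k = 598.506 → ⌈·⌉ = 599
j=4: r + 3k = 854.906 → ⌈·⌉ = 855
j=5: r + 4k = 1111.306 → ⌈·⌉ = 1112
j=6: r + 5k = 1367.706 → ⌈·⌉ = 1368
j=7: r + 6k = 1624.106 → ⌈·⌉ = 1625
j=8: r + 7k = 1880.506 → ⌈·⌉ = 1881
j=9: r + 8k = 2136.906 → ⌈·⌉ = 2137
j=10: r + 9k = 2393.306 → ⌈·⌉ = 2394

86, 343, 599, 855, 1112, 1368, 1625, 1881, 2137, 2394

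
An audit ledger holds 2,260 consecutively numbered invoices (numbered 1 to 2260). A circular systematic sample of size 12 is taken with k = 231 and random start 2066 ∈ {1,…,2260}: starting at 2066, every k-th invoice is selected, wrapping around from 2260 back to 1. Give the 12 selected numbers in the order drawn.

2066, 37, 268, 499, 730, 961, 1192, 1423, 1654, 1885, 2116, 87

Selection 1: 2066
Selection 2: 2066 + 231 = 2297 → 2297 − 2260 = 37
Selection 3: 37 + 231 = 268
Selection 4: 268 + 231 = 499
Selection 5: 499 + 231 = 730
Selection 6: 730 + 231 = 961
Selection 7: 961 + 231 = 1192
Selection 8: 1192 + 231 = 1423
Selection 9: 1423 + 231 = 1654
Selection 10: 1654 + 231 = 1885
Selection 11: 1885 + 231 = 2116
Selection 12: 2116 + 231 = 2347 → 2347 − 2260 = 87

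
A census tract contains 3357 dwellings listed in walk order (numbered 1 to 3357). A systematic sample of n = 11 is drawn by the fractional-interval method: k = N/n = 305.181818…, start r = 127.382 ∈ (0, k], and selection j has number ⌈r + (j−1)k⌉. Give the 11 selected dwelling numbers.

j=1: r + 0k = 127.382 → ⌈·⌉ = 128
j=2: r + 1k = 432.563818… → ⌈·⌉ = 433
j=3: r + 2k = 737.745636… → ⌈·⌉ = 738
j=4: r + 3k = 1042.927454… → ⌈·⌉ = 1043
j=5: r + 4k = 1348.109272… → ⌈·⌉ = 1349
j=6: r + 5k = 1653.291090… → ⌈·⌉ = 1654
j=7: r + 6k = 1958.472909… → ⌈·⌉ = 1959
j=8: r + 7k = 2263.654727… → ⌈·⌉ = 2264
j=9: r + 8k = 2568.836545… → ⌈·⌉ = 2569
j=10: r + 9k = 2874.018363… → ⌈·⌉ = 2875
j=11: r + 10k = 3179.200181… → ⌈·⌉ = 3180

128, 433, 738, 1043, 1349, 1654, 1959, 2264, 2569, 2875, 3180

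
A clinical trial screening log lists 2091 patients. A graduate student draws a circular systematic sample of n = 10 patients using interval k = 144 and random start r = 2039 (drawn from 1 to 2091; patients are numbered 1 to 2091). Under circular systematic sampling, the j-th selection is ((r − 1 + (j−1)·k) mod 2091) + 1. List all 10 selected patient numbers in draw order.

2039, 92, 236, 380, 524, 668, 812, 956, 1100, 1244

Selection 1: 2039
Selection 2: 2039 + 144 = 2183 → 2183 − 2091 = 92
Selection 3: 92 + 144 = 236
Selection 4: 236 + 144 = 380
Selection 5: 380 + 144 = 524
Selection 6: 524 + 144 = 668
Selection 7: 668 + 144 = 812
Selection 8: 812 + 144 = 956
Selection 9: 956 + 144 = 1100
Selection 10: 1100 + 144 = 1244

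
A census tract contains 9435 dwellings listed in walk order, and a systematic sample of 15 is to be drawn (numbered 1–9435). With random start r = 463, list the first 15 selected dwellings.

463, 1092, 1721, 2350, 2979, 3608, 4237, 4866, 5495, 6124, 6753, 7382, 8011, 8640, 9269

k = N/n = 9435/15 = 629
dwelling 1: 463
dwelling 2: 463 + 629 = 1092
dwelling 3: 1092 + 629 = 1721
dwelling 4: 1721 + 629 = 2350
dwelling 5: 2350 + 629 = 2979
dwelling 6: 2979 + 629 = 3608
dwelling 7: 3608 + 629 = 4237
dwelling 8: 4237 + 629 = 4866
dwelling 9: 4866 + 629 = 5495
dwelling 10: 5495 + 629 = 6124
dwelling 11: 6124 + 629 = 6753
dwelling 12: 6753 + 629 = 7382
dwelling 13: 7382 + 629 = 8011
dwelling 14: 8011 + 629 = 8640
dwelling 15: 8640 + 629 = 9269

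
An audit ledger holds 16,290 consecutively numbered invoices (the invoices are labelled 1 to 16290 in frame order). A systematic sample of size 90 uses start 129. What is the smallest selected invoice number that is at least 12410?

k = 16290/90 = 181
Steps past start: ⌈(12410 − 129)/181⌉ = ⌈12281/181⌉ = 68
Selected invoice: 129 + 68×181 = 12437

12437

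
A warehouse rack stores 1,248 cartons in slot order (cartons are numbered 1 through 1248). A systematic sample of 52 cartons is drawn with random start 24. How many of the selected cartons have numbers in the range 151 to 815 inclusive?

27

k = 1248/52 = 24
First selection ≥ 151: 24 + ⌈(151−24)/24⌉·24 = 24 + 6×24 = 168
Last selection ≤ 815: 24 + ⌊(815−24)/24⌋·24 = 24 + 32×24 = 792
Count = 32 − 6 + 1 = 27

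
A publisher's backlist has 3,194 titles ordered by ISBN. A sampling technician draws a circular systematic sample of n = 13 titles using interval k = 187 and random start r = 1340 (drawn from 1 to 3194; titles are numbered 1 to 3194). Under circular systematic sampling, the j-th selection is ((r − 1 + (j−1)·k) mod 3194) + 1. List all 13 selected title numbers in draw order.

Selection 1: 1340
Selection 2: 1340 + 187 = 1527
Selection 3: 1527 + 187 = 1714
Selection 4: 1714 + 187 = 1901
Selection 5: 1901 + 187 = 2088
Selection 6: 2088 + 187 = 2275
Selection 7: 2275 + 187 = 2462
Selection 8: 2462 + 187 = 2649
Selection 9: 2649 + 187 = 2836
Selection 10: 2836 + 187 = 3023
Selection 11: 3023 + 187 = 3210 → 3210 − 3194 = 16
Selection 12: 16 + 187 = 203
Selection 13: 203 + 187 = 390

1340, 1527, 1714, 1901, 2088, 2275, 2462, 2649, 2836, 3023, 16, 203, 390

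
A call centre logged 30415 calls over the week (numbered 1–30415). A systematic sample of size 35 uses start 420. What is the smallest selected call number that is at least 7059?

k = 30415/35 = 869
Steps past start: ⌈(7059 − 420)/869⌉ = ⌈6639/869⌉ = 8
Selected call: 420 + 8×869 = 7372

7372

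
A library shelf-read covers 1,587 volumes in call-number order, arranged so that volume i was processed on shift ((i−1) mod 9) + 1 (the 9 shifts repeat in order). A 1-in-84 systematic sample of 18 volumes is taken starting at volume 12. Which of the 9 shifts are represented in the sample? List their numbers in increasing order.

Consecutive selections differ by k = 84, so their shift numbers differ by 84 mod 9 = 3.
gcd(84, 9) = 3, so the sample visits 9/3 = 3 distinct residues mod 9.
Start 12 is shift 3; the shifts hit are 3, 6, 9.

3, 6, 9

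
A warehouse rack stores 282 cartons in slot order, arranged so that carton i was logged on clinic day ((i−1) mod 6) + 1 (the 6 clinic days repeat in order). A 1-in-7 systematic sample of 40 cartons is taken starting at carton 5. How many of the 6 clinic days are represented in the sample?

6

Consecutive selections differ by k = 7, so their clinic day numbers differ by 7 mod 6 = 1.
gcd(7, 6) = 1, so the sample visits 6/1 = 6 distinct residues mod 6.
Start 5 is clinic day 5; the clinic days hit are 1, 2, 3, 4, 5, 6.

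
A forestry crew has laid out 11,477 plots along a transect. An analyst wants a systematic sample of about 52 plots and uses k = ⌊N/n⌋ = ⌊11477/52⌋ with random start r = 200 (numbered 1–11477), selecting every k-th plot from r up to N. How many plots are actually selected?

52

k = ⌊11477/52⌋ = 220
Achieved size = ⌊(11477 − 200)/220⌋ + 1 = ⌊11277/220⌋ + 1 = 51 + 1 = 52
(last selection: 200 + 51×220 = 11420 ≤ 11477; next would be 11640 > 11477)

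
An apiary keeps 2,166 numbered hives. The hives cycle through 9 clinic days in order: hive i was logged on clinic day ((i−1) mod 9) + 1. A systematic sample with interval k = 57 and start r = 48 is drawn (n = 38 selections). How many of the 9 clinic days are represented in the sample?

Consecutive selections differ by k = 57, so their clinic day numbers differ by 57 mod 9 = 3.
gcd(57, 9) = 3, so the sample visits 9/3 = 3 distinct residues mod 9.
Start 48 is clinic day 3; the clinic days hit are 3, 6, 9.

3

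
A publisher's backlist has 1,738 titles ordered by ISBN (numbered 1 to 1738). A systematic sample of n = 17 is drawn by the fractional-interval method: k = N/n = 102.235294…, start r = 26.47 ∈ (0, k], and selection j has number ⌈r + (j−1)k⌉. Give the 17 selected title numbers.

j=1: r + 0k = 26.47 → ⌈·⌉ = 27
j=2: r + 1k = 128.705294… → ⌈·⌉ = 129
j=3: r + 2k = 230.940588… → ⌈·⌉ = 231
j=4: r + 3k = 333.175882… → ⌈·⌉ = 334
j=5: r + 4k = 435.411176… → ⌈·⌉ = 436
j=6: r + 5k = 537.646470… → ⌈·⌉ = 538
j=7: r + 6k = 639.881764… → ⌈·⌉ = 640
j=8: r + 7k = 742.117058… → ⌈·⌉ = 743
j=9: r + 8k = 844.352352… → ⌈·⌉ = 845
j=10: r + 9k = 946.587647… → ⌈·⌉ = 947
j=11: r + 10k = 1048.822941… → ⌈·⌉ = 1049
j=12: r + 11k = 1151.058235… → ⌈·⌉ = 1152
j=13: r + 12k = 1253.293529… → ⌈·⌉ = 1254
j=14: r + 13k = 1355.528823… → ⌈·⌉ = 1356
j=15: r + 14k = 1457.764117… → ⌈·⌉ = 1458
j=16: r + 15k = 1559.999411… → ⌈·⌉ = 1560
j=17: r + 16k = 1662.234705… → ⌈·⌉ = 1663

27, 129, 231, 334, 436, 538, 640, 743, 845, 947, 1049, 1152, 1254, 1356, 1458, 1560, 1663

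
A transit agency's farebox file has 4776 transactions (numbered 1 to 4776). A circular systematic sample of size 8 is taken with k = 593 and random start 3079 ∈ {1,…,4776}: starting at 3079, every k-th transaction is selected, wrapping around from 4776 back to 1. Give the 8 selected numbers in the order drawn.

3079, 3672, 4265, 82, 675, 1268, 1861, 2454

Selection 1: 3079
Selection 2: 3079 + 593 = 3672
Selection 3: 3672 + 593 = 4265
Selection 4: 4265 + 593 = 4858 → 4858 − 4776 = 82
Selection 5: 82 + 593 = 675
Selection 6: 675 + 593 = 1268
Selection 7: 1268 + 593 = 1861
Selection 8: 1861 + 593 = 2454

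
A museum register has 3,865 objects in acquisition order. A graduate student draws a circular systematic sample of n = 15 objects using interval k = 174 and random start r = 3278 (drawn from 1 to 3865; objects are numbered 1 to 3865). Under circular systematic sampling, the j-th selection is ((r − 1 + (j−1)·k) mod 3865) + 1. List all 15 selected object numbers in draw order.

Selection 1: 3278
Selection 2: 3278 + 174 = 3452
Selection 3: 3452 + 174 = 3626
Selection 4: 3626 + 174 = 3800
Selection 5: 3800 + 174 = 3974 → 3974 − 3865 = 109
Selection 6: 109 + 174 = 283
Selection 7: 283 + 174 = 457
Selection 8: 457 + 174 = 631
Selection 9: 631 + 174 = 805
Selection 10: 805 + 174 = 979
Selection 11: 979 + 174 = 1153
Selection 12: 1153 + 174 = 1327
Selection 13: 1327 + 174 = 1501
Selection 14: 1501 + 174 = 1675
Selection 15: 1675 + 174 = 1849

3278, 3452, 3626, 3800, 109, 283, 457, 631, 805, 979, 1153, 1327, 1501, 1675, 1849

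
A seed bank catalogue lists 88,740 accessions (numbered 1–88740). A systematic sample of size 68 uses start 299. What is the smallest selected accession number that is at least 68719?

k = 88740/68 = 1305
Steps past start: ⌈(68719 − 299)/1305⌉ = ⌈68420/1305⌉ = 53
Selected accession: 299 + 53×1305 = 69464

69464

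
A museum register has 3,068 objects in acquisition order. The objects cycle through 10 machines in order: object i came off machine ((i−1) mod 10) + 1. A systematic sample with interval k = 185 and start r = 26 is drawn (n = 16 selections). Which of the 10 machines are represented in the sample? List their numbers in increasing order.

Consecutive selections differ by k = 185, so their machine numbers differ by 185 mod 10 = 5.
gcd(185, 10) = 5, so the sample visits 10/5 = 2 distinct residues mod 10.
Start 26 is machine 6; the machines hit are 1, 6.

1, 6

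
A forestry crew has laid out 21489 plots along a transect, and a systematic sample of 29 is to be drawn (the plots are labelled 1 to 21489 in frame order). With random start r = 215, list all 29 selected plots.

k = N/n = 21489/29 = 741
plot 1: 215
plot 2: 215 + 741 = 956
plot 3: 956 + 741 = 1697
plot 4: 1697 + 741 = 2438
plot 5: 2438 + 741 = 3179
plot 6: 3179 + 741 = 3920
plot 7: 3920 + 741 = 4661
plot 8: 4661 + 741 = 5402
plot 9: 5402 + 741 = 6143
plot 10: 6143 + 741 = 6884
plot 11: 6884 + 741 = 7625
plot 12: 7625 + 741 = 8366
plot 13: 8366 + 741 = 9107
plot 14: 9107 + 741 = 9848
plot 15: 9848 + 741 = 10589
plot 16: 10589 + 741 = 11330
plot 17: 11330 + 741 = 12071
plot 18: 12071 + 741 = 12812
plot 19: 12812 + 741 = 13553
plot 20: 13553 + 741 = 14294
plot 21: 14294 + 741 = 15035
plot 22: 15035 + 741 = 15776
plot 23: 15776 + 741 = 16517
plot 24: 16517 + 741 = 17258
plot 25: 17258 + 741 = 17999
plot 26: 17999 + 741 = 18740
plot 27: 18740 + 741 = 19481
plot 28: 19481 + 741 = 20222
plot 29: 20222 + 741 = 20963

215, 956, 1697, 2438, 3179, 3920, 4661, 5402, 6143, 6884, 7625, 8366, 9107, 9848, 10589, 11330, 12071, 12812, 13553, 14294, 15035, 15776, 16517, 17258, 17999, 18740, 19481, 20222, 20963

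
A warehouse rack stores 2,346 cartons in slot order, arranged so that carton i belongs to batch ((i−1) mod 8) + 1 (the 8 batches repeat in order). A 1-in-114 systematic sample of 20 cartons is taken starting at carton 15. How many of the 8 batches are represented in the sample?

Consecutive selections differ by k = 114, so their batch numbers differ by 114 mod 8 = 2.
gcd(114, 8) = 2, so the sample visits 8/2 = 4 distinct residues mod 8.
Start 15 is batch 7; the batches hit are 1, 3, 5, 7.

4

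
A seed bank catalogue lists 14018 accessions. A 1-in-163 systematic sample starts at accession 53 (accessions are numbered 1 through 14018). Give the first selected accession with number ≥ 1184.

k = 163
Steps past start: ⌈(1184 − 53)/163⌉ = ⌈1131/163⌉ = 7
Selected accession: 53 + 7×163 = 1194

1194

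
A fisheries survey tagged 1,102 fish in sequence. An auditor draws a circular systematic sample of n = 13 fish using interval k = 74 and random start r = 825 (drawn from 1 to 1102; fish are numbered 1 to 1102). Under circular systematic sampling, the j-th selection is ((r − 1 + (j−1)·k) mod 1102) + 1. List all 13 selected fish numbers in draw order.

Selection 1: 825
Selection 2: 825 + 74 = 899
Selection 3: 899 + 74 = 973
Selection 4: 973 + 74 = 1047
Selection 5: 1047 + 74 = 1121 → 1121 − 1102 = 19
Selection 6: 19 + 74 = 93
Selection 7: 93 + 74 = 167
Selection 8: 167 + 74 = 241
Selection 9: 241 + 74 = 315
Selection 10: 315 + 74 = 389
Selection 11: 389 + 74 = 463
Selection 12: 463 + 74 = 537
Selection 13: 537 + 74 = 611

825, 899, 973, 1047, 19, 93, 167, 241, 315, 389, 463, 537, 611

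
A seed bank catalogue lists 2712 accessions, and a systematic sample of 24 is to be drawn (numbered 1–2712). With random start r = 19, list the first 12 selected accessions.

k = N/n = 2712/24 = 113
accession 1: 19
accession 2: 19 + 113 = 132
accession 3: 132 + 113 = 245
accession 4: 245 + 113 = 358
accession 5: 358 + 113 = 471
accession 6: 471 + 113 = 584
accession 7: 584 + 113 = 697
accession 8: 697 + 113 = 810
accession 9: 810 + 113 = 923
accession 10: 923 + 113 = 1036
accession 11: 1036 + 113 = 1149
accession 12: 1149 + 113 = 1262

19, 132, 245, 358, 471, 584, 697, 810, 923, 1036, 1149, 1262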